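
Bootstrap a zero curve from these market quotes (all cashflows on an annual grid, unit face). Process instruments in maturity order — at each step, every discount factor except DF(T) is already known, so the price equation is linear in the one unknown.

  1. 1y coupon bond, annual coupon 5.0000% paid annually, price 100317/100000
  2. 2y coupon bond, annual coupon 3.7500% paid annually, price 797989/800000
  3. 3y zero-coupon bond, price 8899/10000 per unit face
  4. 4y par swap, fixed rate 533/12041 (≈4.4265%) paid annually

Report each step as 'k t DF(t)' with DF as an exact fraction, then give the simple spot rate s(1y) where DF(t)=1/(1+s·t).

step 1 [1y] bond c/1=1/20: DF=(100317/100000 − 1/20·(0))/(1+1/20) = 4777/5000 ≈ 0.955400
step 2 [2y] bond c/1=3/80: DF=(797989/800000 − 3/80·(0.955400))/(1+3/80) = 9269/10000 ≈ 0.926900
step 3 [3y] zero: DF = P = 8899/10000 ≈ 0.889900
step 4 [4y] swap r/1=533/12041: DF=(1 − 533/12041·(0.955400+0.926900+0.889900))/(1+533/12041) = 8401/10000 ≈ 0.840100

1 1 4777/5000
2 2 9269/10000
3 3 8899/10000
4 4 8401/10000
s(1y) = (1/(4777/5000) − 1)/(1) = 223/4777 ≈ 4.6682%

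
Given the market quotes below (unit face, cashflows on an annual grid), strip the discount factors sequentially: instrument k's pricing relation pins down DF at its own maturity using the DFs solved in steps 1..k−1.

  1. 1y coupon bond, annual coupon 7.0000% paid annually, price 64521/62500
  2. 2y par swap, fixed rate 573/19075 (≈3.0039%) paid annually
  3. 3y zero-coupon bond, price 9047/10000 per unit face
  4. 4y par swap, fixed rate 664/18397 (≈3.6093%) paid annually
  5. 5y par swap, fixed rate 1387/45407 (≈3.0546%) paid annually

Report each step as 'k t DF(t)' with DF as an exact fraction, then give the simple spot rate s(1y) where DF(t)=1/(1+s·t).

1 1 603/625
2 2 9427/10000
3 3 9047/10000
4 4 542/625
5 5 8613/10000
s(1y) = (1/(603/625) − 1)/(1) = 22/603 ≈ 3.6484%

step 1 [1y] bond c/1=7/100: DF=(64521/62500 − 7/100·(0))/(1+7/100) = 603/625 ≈ 0.964800
step 2 [2y] swap r/1=573/19075: DF=(1 − 573/19075·(0.964800))/(1+573/19075) = 9427/10000 ≈ 0.942700
step 3 [3y] zero: DF = P = 9047/10000 ≈ 0.904700
step 4 [4y] swap r/1=664/18397: DF=(1 − 664/18397·(0.964800+0.942700+0.904700))/(1+664/18397) = 542/625 ≈ 0.867200
step 5 [5y] swap r/1=1387/45407: DF=(1 − 1387/45407·(0.964800+0.942700+0.904700+0.867200))/(1+1387/45407) = 8613/10000 ≈ 0.861300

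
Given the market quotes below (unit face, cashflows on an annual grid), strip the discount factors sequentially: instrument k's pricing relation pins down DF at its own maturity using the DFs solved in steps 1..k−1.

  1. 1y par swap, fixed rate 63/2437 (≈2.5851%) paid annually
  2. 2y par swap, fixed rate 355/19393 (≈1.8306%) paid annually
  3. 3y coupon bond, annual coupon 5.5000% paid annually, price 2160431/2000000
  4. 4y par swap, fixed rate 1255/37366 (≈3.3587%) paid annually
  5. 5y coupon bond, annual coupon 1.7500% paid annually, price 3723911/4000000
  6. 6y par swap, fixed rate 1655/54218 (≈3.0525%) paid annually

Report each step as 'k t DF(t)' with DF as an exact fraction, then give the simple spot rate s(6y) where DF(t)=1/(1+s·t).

1 1 2437/2500
2 2 1929/2000
3 3 2307/2500
4 4 1749/2000
5 5 8507/10000
6 6 1669/2000
s(6y) = (1/(1669/2000) − 1)/(6) = 331/10014 ≈ 3.3054%

step 1 [1y] swap r/1=63/2437: DF=(1 − 63/2437·(0))/(1+63/2437) = 2437/2500 ≈ 0.974800
step 2 [2y] swap r/1=355/19393: DF=(1 − 355/19393·(0.974800))/(1+355/19393) = 1929/2000 ≈ 0.964500
step 3 [3y] bond c/1=11/200: DF=(2160431/2000000 − 11/200·(0.974800+0.964500))/(1+11/200) = 2307/2500 ≈ 0.922800
step 4 [4y] swap r/1=1255/37366: DF=(1 − 1255/37366·(0.974800+0.964500+0.922800))/(1+1255/37366) = 1749/2000 ≈ 0.874500
step 5 [5y] bond c/1=7/400: DF=(3723911/4000000 − 7/400·(0.974800+0.964500+0.922800+0.874500))/(1+7/400) = 8507/10000 ≈ 0.850700
step 6 [6y] swap r/1=1655/54218: DF=(1 − 1655/54218·(0.974800+0.964500+0.922800+0.874500+0.850700))/(1+1655/54218) = 1669/2000 ≈ 0.834500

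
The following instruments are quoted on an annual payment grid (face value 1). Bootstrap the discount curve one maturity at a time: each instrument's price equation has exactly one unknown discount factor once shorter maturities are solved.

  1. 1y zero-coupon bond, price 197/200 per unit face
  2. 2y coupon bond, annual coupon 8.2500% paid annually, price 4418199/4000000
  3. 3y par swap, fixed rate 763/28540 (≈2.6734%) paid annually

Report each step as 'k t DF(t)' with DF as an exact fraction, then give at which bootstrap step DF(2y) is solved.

step 1 [1y] zero: DF = P = 197/200 ≈ 0.985000
step 2 [2y] bond c/1=33/400: DF=(4418199/4000000 − 33/400·(0.985000))/(1+33/400) = 9453/10000 ≈ 0.945300
step 3 [3y] swap r/1=763/28540: DF=(1 − 763/28540·(0.985000+0.945300))/(1+763/28540) = 9237/10000 ≈ 0.923700

1 1 197/200
2 2 9453/10000
3 3 9237/10000
DF(2y) is solved at step 2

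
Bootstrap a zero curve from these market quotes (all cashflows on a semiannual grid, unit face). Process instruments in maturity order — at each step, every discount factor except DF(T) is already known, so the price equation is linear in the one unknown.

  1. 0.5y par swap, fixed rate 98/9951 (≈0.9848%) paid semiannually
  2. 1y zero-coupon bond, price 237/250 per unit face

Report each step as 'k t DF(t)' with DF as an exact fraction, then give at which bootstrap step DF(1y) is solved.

step 1 [0.5y] swap r/2=49/9951: DF=(1 − 49/9951·(0))/(1+49/9951) = 9951/10000 ≈ 0.995100
step 2 [1y] zero: DF = P = 237/250 ≈ 0.948000

1 1/2 9951/10000
2 1 237/250
DF(1y) is solved at step 2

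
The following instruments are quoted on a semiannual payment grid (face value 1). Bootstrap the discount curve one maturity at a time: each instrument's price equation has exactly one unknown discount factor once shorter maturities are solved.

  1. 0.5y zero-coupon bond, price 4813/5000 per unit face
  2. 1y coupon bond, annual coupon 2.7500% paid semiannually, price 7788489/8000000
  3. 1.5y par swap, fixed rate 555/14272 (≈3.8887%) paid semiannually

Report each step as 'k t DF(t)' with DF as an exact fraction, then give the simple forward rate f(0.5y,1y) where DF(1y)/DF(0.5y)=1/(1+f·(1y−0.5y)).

1 1/2 4813/5000
2 1 9473/10000
3 3/2 1889/2000
f(0.5y,1y) = ((4813/5000)/(9473/10000) − 1)/(1/2) = 306/9473 ≈ 3.2302%

step 1 [0.5y] zero: DF = P = 4813/5000 ≈ 0.962600
step 2 [1y] bond c/2=11/800: DF=(7788489/8000000 − 11/800·(0.962600))/(1+11/800) = 9473/10000 ≈ 0.947300
step 3 [1.5y] swap r/2=555/28544: DF=(1 − 555/28544·(0.962600+0.947300))/(1+555/28544) = 1889/2000 ≈ 0.944500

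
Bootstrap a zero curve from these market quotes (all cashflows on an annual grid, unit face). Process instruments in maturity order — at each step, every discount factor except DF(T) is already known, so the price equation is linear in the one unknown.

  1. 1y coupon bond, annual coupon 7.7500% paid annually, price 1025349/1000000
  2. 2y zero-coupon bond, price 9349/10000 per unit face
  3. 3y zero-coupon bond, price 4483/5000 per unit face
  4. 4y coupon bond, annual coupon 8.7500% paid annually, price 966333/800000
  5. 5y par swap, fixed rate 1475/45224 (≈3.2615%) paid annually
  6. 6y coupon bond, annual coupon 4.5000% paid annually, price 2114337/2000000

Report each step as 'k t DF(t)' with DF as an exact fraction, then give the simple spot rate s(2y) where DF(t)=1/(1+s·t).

1 1 2379/2500
2 2 9349/10000
3 3 4483/5000
4 4 2217/2500
5 5 341/400
6 6 8169/10000
s(2y) = (1/(9349/10000) − 1)/(2) = 651/18698 ≈ 3.4817%

step 1 [1y] bond c/1=31/400: DF=(1025349/1000000 − 31/400·(0))/(1+31/400) = 2379/2500 ≈ 0.951600
step 2 [2y] zero: DF = P = 9349/10000 ≈ 0.934900
step 3 [3y] zero: DF = P = 4483/5000 ≈ 0.896600
step 4 [4y] bond c/1=7/80: DF=(966333/800000 − 7/80·(0.951600+0.934900+0.896600))/(1+7/80) = 2217/2500 ≈ 0.886800
step 5 [5y] swap r/1=1475/45224: DF=(1 − 1475/45224·(0.951600+0.934900+0.896600+0.886800))/(1+1475/45224) = 341/400 ≈ 0.852500
step 6 [6y] bond c/1=9/200: DF=(2114337/2000000 − 9/200·(0.951600+0.934900+0.896600+0.886800+0.852500))/(1+9/200) = 8169/10000 ≈ 0.816900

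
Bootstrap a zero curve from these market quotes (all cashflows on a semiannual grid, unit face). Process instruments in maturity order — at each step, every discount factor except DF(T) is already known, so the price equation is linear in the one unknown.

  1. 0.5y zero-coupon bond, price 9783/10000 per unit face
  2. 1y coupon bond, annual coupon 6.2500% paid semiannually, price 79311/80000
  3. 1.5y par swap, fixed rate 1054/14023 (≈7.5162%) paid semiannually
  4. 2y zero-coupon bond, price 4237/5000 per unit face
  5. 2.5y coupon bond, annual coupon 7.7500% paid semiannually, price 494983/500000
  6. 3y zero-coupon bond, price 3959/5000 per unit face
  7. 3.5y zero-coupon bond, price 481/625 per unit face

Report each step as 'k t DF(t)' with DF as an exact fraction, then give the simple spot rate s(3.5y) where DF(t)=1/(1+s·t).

1 1/2 9783/10000
2 1 9317/10000
3 3/2 4473/5000
4 2 4237/5000
5 5/2 1021/1250
6 3 3959/5000
7 7/2 481/625
s(3.5y) = (1/(481/625) − 1)/(7/2) = 288/3367 ≈ 8.5536%

step 1 [0.5y] zero: DF = P = 9783/10000 ≈ 0.978300
step 2 [1y] bond c/2=1/32: DF=(79311/80000 − 1/32·(0.978300))/(1+1/32) = 9317/10000 ≈ 0.931700
step 3 [1.5y] swap r/2=527/14023: DF=(1 − 527/14023·(0.978300+0.931700))/(1+527/14023) = 4473/5000 ≈ 0.894600
step 4 [2y] zero: DF = P = 4237/5000 ≈ 0.847400
step 5 [2.5y] bond c/2=31/800: DF=(494983/500000 − 31/800·(0.978300+0.931700+0.894600+0.847400))/(1+31/800) = 1021/1250 ≈ 0.816800
step 6 [3y] zero: DF = P = 3959/5000 ≈ 0.791800
step 7 [3.5y] zero: DF = P = 481/625 ≈ 0.769600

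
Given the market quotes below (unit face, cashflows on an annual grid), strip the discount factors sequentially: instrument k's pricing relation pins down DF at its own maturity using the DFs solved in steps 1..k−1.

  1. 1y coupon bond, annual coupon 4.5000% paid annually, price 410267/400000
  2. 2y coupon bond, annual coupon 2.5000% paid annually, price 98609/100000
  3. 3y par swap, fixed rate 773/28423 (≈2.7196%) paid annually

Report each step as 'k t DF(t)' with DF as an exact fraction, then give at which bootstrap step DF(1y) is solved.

step 1 [1y] bond c/1=9/200: DF=(410267/400000 − 9/200·(0))/(1+9/200) = 1963/2000 ≈ 0.981500
step 2 [2y] bond c/1=1/40: DF=(98609/100000 − 1/40·(0.981500))/(1+1/40) = 9381/10000 ≈ 0.938100
step 3 [3y] swap r/1=773/28423: DF=(1 − 773/28423·(0.981500+0.938100))/(1+773/28423) = 9227/10000 ≈ 0.922700

1 1 1963/2000
2 2 9381/10000
3 3 9227/10000
DF(1y) is solved at step 1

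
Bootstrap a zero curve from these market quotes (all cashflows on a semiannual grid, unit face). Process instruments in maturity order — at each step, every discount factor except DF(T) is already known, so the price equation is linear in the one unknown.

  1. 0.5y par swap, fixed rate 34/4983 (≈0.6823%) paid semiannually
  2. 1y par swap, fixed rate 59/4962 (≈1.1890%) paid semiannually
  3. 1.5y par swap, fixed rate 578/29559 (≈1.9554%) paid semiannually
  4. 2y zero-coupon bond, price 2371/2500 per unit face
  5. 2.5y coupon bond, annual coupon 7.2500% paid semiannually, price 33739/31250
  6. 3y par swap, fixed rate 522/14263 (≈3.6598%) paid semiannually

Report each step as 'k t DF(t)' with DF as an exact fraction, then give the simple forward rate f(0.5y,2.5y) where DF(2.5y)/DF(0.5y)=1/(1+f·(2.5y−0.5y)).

1 1/2 4983/5000
2 1 4941/5000
3 3/2 9711/10000
4 2 2371/2500
5 5/2 9053/10000
6 3 2239/2500
f(0.5y,2.5y) = ((4983/5000)/(9053/10000) − 1)/(2) = 83/1646 ≈ 5.0425%

step 1 [0.5y] swap r/2=17/4983: DF=(1 − 17/4983·(0))/(1+17/4983) = 4983/5000 ≈ 0.996600
step 2 [1y] swap r/2=59/9924: DF=(1 − 59/9924·(0.996600))/(1+59/9924) = 4941/5000 ≈ 0.988200
step 3 [1.5y] swap r/2=289/29559: DF=(1 − 289/29559·(0.996600+0.988200))/(1+289/29559) = 9711/10000 ≈ 0.971100
step 4 [2y] zero: DF = P = 2371/2500 ≈ 0.948400
step 5 [2.5y] bond c/2=29/800: DF=(33739/31250 − 29/800·(0.996600+0.988200+0.971100+0.948400))/(1+29/800) = 9053/10000 ≈ 0.905300
step 6 [3y] swap r/2=261/14263: DF=(1 − 261/14263·(0.996600+0.988200+0.971100+0.948400+0.905300))/(1+261/14263) = 2239/2500 ≈ 0.895600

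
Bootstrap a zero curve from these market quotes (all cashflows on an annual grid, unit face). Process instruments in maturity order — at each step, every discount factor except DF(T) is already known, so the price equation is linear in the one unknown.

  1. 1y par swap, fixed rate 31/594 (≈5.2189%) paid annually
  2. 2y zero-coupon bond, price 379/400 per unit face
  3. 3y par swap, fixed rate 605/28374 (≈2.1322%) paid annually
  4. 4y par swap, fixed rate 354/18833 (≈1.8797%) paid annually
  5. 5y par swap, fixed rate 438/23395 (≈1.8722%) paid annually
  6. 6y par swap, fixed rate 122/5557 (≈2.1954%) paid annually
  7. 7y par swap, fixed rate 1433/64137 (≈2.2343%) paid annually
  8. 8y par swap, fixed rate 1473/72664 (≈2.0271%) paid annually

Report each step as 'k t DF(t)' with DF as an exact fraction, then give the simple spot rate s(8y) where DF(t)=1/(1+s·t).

1 1 594/625
2 2 379/400
3 3 1879/2000
4 4 2323/2500
5 5 2281/2500
6 6 439/500
7 7 8567/10000
8 8 8527/10000
s(8y) = (1/(8527/10000) − 1)/(8) = 1473/68216 ≈ 2.1593%

step 1 [1y] swap r/1=31/594: DF=(1 − 31/594·(0))/(1+31/594) = 594/625 ≈ 0.950400
step 2 [2y] zero: DF = P = 379/400 ≈ 0.947500
step 3 [3y] swap r/1=605/28374: DF=(1 − 605/28374·(0.950400+0.947500))/(1+605/28374) = 1879/2000 ≈ 0.939500
step 4 [4y] swap r/1=354/18833: DF=(1 − 354/18833·(0.950400+0.947500+0.939500))/(1+354/18833) = 2323/2500 ≈ 0.929200
step 5 [5y] swap r/1=438/23395: DF=(1 − 438/23395·(0.950400+0.947500+0.939500+0.929200))/(1+438/23395) = 2281/2500 ≈ 0.912400
step 6 [6y] swap r/1=122/5557: DF=(1 − 122/5557·(0.950400+0.947500+0.939500+0.929200+0.912400))/(1+122/5557) = 439/500 ≈ 0.878000
step 7 [7y] swap r/1=1433/64137: DF=(1 − 1433/64137·(0.950400+0.947500+0.939500+0.929200+0.912400+0.878000))/(1+1433/64137) = 8567/10000 ≈ 0.856700
step 8 [8y] swap r/1=1473/72664: DF=(1 − 1473/72664·(0.950400+0.947500+0.939500+0.929200+0.912400+0.878000+0.856700))/(1+1473/72664) = 8527/10000 ≈ 0.852700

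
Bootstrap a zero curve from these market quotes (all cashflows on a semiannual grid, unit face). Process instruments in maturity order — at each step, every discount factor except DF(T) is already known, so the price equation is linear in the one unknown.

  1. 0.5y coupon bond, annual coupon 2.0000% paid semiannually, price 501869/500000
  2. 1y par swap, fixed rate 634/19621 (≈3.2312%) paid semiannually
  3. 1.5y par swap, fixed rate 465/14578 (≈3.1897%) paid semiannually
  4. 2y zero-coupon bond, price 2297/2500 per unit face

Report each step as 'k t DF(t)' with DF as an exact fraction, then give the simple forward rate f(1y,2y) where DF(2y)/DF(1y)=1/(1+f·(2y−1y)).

step 1 [0.5y] bond c/2=1/100: DF=(501869/500000 − 1/100·(0))/(1+1/100) = 4969/5000 ≈ 0.993800
step 2 [1y] swap r/2=317/19621: DF=(1 − 317/19621·(0.993800))/(1+317/19621) = 9683/10000 ≈ 0.968300
step 3 [1.5y] swap r/2=465/29156: DF=(1 − 465/29156·(0.993800+0.968300))/(1+465/29156) = 1907/2000 ≈ 0.953500
step 4 [2y] zero: DF = P = 2297/2500 ≈ 0.918800

1 1/2 4969/5000
2 1 9683/10000
3 3/2 1907/2000
4 2 2297/2500
f(1y,2y) = ((9683/10000)/(2297/2500) − 1)/(1) = 495/9188 ≈ 5.3875%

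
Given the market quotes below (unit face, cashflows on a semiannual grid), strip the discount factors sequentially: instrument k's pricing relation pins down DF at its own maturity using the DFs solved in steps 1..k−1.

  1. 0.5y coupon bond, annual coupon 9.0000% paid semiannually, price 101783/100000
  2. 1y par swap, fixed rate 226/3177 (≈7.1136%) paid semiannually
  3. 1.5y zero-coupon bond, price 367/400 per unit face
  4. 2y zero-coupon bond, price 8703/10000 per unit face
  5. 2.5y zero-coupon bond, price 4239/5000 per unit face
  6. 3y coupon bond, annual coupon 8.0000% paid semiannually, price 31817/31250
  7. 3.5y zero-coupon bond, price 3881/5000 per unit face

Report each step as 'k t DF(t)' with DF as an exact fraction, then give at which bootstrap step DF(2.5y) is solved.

step 1 [0.5y] bond c/2=9/200: DF=(101783/100000 − 9/200·(0))/(1+9/200) = 487/500 ≈ 0.974000
step 2 [1y] swap r/2=113/3177: DF=(1 − 113/3177·(0.974000))/(1+113/3177) = 4661/5000 ≈ 0.932200
step 3 [1.5y] zero: DF = P = 367/400 ≈ 0.917500
step 4 [2y] zero: DF = P = 8703/10000 ≈ 0.870300
step 5 [2.5y] zero: DF = P = 4239/5000 ≈ 0.847800
step 6 [3y] bond c/2=1/25: DF=(31817/31250 − 1/25·(0.974000+0.932200+0.917500+0.870300+0.847800))/(1+1/25) = 8043/10000 ≈ 0.804300
step 7 [3.5y] zero: DF = P = 3881/5000 ≈ 0.776200

1 1/2 487/500
2 1 4661/5000
3 3/2 367/400
4 2 8703/10000
5 5/2 4239/5000
6 3 8043/10000
7 7/2 3881/5000
DF(2.5y) is solved at step 5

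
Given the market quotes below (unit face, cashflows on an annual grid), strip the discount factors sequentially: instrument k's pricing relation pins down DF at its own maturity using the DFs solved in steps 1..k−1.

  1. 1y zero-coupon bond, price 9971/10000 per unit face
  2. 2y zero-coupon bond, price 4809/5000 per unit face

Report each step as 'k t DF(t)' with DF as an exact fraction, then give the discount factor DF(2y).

step 1 [1y] zero: DF = P = 9971/10000 ≈ 0.997100
step 2 [2y] zero: DF = P = 4809/5000 ≈ 0.961800

1 1 9971/10000
2 2 4809/5000
DF(2y) = 4809/5000 ≈ 0.961800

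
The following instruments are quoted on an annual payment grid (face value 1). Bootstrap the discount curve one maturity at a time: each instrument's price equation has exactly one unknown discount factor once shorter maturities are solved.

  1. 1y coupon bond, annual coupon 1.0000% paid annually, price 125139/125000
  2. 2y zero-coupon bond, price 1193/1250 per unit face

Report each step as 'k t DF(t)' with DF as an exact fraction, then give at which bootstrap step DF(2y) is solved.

1 1 1239/1250
2 2 1193/1250
DF(2y) is solved at step 2

step 1 [1y] bond c/1=1/100: DF=(125139/125000 − 1/100·(0))/(1+1/100) = 1239/1250 ≈ 0.991200
step 2 [2y] zero: DF = P = 1193/1250 ≈ 0.954400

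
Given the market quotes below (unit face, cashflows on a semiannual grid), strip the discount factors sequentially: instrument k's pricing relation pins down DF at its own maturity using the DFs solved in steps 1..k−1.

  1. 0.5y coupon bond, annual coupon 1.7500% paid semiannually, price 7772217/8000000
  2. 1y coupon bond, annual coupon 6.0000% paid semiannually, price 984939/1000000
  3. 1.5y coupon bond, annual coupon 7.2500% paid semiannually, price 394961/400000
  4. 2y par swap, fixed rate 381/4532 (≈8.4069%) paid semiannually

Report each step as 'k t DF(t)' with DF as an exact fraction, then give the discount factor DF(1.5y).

step 1 [0.5y] bond c/2=7/800: DF=(7772217/8000000 − 7/800·(0))/(1+7/800) = 9631/10000 ≈ 0.963100
step 2 [1y] bond c/2=3/100: DF=(984939/1000000 − 3/100·(0.963100))/(1+3/100) = 4641/5000 ≈ 0.928200
step 3 [1.5y] bond c/2=29/800: DF=(394961/400000 − 29/800·(0.963100+0.928200))/(1+29/800) = 8867/10000 ≈ 0.886700
step 4 [2y] swap r/2=381/9064: DF=(1 − 381/9064·(0.963100+0.928200+0.886700))/(1+381/9064) = 2119/2500 ≈ 0.847600

1 1/2 9631/10000
2 1 4641/5000
3 3/2 8867/10000
4 2 2119/2500
DF(1.5y) = 8867/10000 ≈ 0.886700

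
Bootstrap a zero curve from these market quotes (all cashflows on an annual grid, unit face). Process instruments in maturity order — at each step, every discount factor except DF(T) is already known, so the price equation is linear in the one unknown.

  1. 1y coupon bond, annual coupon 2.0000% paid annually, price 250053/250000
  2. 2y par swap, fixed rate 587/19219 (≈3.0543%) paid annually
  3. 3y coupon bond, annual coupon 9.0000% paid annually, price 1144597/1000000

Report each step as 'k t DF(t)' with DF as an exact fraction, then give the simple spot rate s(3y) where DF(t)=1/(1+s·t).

step 1 [1y] bond c/1=1/50: DF=(250053/250000 − 1/50·(0))/(1+1/50) = 4903/5000 ≈ 0.980600
step 2 [2y] swap r/1=587/19219: DF=(1 − 587/19219·(0.980600))/(1+587/19219) = 9413/10000 ≈ 0.941300
step 3 [3y] bond c/1=9/100: DF=(1144597/1000000 − 9/100·(0.980600+0.941300))/(1+9/100) = 4457/5000 ≈ 0.891400

1 1 4903/5000
2 2 9413/10000
3 3 4457/5000
s(3y) = (1/(4457/5000) − 1)/(3) = 181/4457 ≈ 4.0610%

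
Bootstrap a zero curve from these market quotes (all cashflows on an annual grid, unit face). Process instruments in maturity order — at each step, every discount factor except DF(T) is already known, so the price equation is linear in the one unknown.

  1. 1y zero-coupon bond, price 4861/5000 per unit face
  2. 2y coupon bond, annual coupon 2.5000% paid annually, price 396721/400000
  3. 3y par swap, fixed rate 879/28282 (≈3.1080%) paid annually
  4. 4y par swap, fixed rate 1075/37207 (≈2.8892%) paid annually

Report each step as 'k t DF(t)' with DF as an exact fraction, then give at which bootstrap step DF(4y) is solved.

step 1 [1y] zero: DF = P = 4861/5000 ≈ 0.972200
step 2 [2y] bond c/1=1/40: DF=(396721/400000 − 1/40·(0.972200))/(1+1/40) = 9439/10000 ≈ 0.943900
step 3 [3y] swap r/1=879/28282: DF=(1 − 879/28282·(0.972200+0.943900))/(1+879/28282) = 9121/10000 ≈ 0.912100
step 4 [4y] swap r/1=1075/37207: DF=(1 − 1075/37207·(0.972200+0.943900+0.912100))/(1+1075/37207) = 357/400 ≈ 0.892500

1 1 4861/5000
2 2 9439/10000
3 3 9121/10000
4 4 357/400
DF(4y) is solved at step 4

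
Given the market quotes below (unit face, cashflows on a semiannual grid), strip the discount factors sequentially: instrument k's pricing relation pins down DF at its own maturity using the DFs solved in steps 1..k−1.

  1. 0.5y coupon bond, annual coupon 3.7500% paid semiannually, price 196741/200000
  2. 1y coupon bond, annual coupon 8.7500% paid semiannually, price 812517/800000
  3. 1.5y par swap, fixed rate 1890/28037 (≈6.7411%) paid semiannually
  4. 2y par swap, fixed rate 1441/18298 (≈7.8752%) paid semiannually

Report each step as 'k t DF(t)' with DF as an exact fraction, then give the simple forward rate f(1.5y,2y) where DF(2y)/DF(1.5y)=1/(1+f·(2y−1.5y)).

step 1 [0.5y] bond c/2=3/160: DF=(196741/200000 − 3/160·(0))/(1+3/160) = 1207/1250 ≈ 0.965600
step 2 [1y] bond c/2=7/160: DF=(812517/800000 − 7/160·(0.965600))/(1+7/160) = 4663/5000 ≈ 0.932600
step 3 [1.5y] swap r/2=945/28037: DF=(1 − 945/28037·(0.965600+0.932600))/(1+945/28037) = 1811/2000 ≈ 0.905500
step 4 [2y] swap r/2=1441/36596: DF=(1 − 1441/36596·(0.965600+0.932600+0.905500))/(1+1441/36596) = 8559/10000 ≈ 0.855900

1 1/2 1207/1250
2 1 4663/5000
3 3/2 1811/2000
4 2 8559/10000
f(1.5y,2y) = ((1811/2000)/(8559/10000) − 1)/(1/2) = 992/8559 ≈ 11.5901%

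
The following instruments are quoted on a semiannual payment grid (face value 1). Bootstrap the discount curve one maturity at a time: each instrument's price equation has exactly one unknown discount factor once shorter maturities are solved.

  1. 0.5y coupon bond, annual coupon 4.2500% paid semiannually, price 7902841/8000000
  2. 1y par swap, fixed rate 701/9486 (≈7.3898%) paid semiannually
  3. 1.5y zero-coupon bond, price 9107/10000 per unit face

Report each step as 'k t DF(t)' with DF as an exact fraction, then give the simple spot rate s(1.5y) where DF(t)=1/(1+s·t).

step 1 [0.5y] bond c/2=17/800: DF=(7902841/8000000 − 17/800·(0))/(1+17/800) = 9673/10000 ≈ 0.967300
step 2 [1y] swap r/2=701/18972: DF=(1 − 701/18972·(0.967300))/(1+701/18972) = 9299/10000 ≈ 0.929900
step 3 [1.5y] zero: DF = P = 9107/10000 ≈ 0.910700

1 1/2 9673/10000
2 1 9299/10000
3 3/2 9107/10000
s(1.5y) = (1/(9107/10000) − 1)/(3/2) = 1786/27321 ≈ 6.5371%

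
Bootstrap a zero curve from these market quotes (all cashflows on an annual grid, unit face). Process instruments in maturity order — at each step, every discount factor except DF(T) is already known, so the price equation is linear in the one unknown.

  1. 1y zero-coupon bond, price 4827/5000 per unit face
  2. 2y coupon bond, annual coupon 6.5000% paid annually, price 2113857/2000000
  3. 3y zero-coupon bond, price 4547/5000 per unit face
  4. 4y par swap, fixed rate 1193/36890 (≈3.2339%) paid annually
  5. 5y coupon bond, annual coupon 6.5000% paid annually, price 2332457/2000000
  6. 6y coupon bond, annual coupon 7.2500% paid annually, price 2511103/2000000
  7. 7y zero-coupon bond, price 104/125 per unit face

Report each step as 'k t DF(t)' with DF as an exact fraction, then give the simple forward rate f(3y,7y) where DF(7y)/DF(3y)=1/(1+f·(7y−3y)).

1 1 4827/5000
2 2 1867/2000
3 3 4547/5000
4 4 8807/10000
5 5 8699/10000
6 6 69/80
7 7 104/125
f(3y,7y) = ((4547/5000)/(104/125) − 1)/(4) = 387/16640 ≈ 2.3257%

step 1 [1y] zero: DF = P = 4827/5000 ≈ 0.965400
step 2 [2y] bond c/1=13/200: DF=(2113857/2000000 − 13/200·(0.965400))/(1+13/200) = 1867/2000 ≈ 0.933500
step 3 [3y] zero: DF = P = 4547/5000 ≈ 0.909400
step 4 [4y] swap r/1=1193/36890: DF=(1 − 1193/36890·(0.965400+0.933500+0.909400))/(1+1193/36890) = 8807/10000 ≈ 0.880700
step 5 [5y] bond c/1=13/200: DF=(2332457/2000000 − 13/200·(0.965400+0.933500+0.909400+0.880700))/(1+13/200) = 8699/10000 ≈ 0.869900
step 6 [6y] bond c/1=29/400: DF=(2511103/2000000 − 29/400·(0.965400+0.933500+0.909400+0.880700+0.869900))/(1+29/400) = 69/80 ≈ 0.862500
step 7 [7y] zero: DF = P = 104/125 ≈ 0.832000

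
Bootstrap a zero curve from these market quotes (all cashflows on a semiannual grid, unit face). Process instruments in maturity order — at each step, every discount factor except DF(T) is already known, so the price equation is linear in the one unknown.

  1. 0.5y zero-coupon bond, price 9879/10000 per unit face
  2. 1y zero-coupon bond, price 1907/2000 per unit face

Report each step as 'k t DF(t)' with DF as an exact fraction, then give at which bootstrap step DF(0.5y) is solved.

1 1/2 9879/10000
2 1 1907/2000
DF(0.5y) is solved at step 1

step 1 [0.5y] zero: DF = P = 9879/10000 ≈ 0.987900
step 2 [1y] zero: DF = P = 1907/2000 ≈ 0.953500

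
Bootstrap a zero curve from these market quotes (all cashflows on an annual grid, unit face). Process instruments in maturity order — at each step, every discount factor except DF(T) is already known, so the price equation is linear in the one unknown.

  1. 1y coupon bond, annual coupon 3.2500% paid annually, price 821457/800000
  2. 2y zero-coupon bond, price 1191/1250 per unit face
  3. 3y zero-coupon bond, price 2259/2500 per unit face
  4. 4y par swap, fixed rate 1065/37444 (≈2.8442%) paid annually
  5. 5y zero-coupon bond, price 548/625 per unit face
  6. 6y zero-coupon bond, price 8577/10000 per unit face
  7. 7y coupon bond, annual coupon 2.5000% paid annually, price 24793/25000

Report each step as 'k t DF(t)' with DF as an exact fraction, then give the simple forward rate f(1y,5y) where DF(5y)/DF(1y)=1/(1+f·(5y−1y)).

1 1 1989/2000
2 2 1191/1250
3 3 2259/2500
4 4 1787/2000
5 5 548/625
6 6 8577/10000
7 7 8339/10000
f(1y,5y) = ((1989/2000)/(548/625) − 1)/(4) = 1177/35072 ≈ 3.3560%

step 1 [1y] bond c/1=13/400: DF=(821457/800000 − 13/400·(0))/(1+13/400) = 1989/2000 ≈ 0.994500
step 2 [2y] zero: DF = P = 1191/1250 ≈ 0.952800
step 3 [3y] zero: DF = P = 2259/2500 ≈ 0.903600
step 4 [4y] swap r/1=1065/37444: DF=(1 − 1065/37444·(0.994500+0.952800+0.903600))/(1+1065/37444) = 1787/2000 ≈ 0.893500
step 5 [5y] zero: DF = P = 548/625 ≈ 0.876800
step 6 [6y] zero: DF = P = 8577/10000 ≈ 0.857700
step 7 [7y] bond c/1=1/40: DF=(24793/25000 − 1/40·(0.994500+0.952800+0.903600+0.893500+0.876800+0.857700))/(1+1/40) = 8339/10000 ≈ 0.833900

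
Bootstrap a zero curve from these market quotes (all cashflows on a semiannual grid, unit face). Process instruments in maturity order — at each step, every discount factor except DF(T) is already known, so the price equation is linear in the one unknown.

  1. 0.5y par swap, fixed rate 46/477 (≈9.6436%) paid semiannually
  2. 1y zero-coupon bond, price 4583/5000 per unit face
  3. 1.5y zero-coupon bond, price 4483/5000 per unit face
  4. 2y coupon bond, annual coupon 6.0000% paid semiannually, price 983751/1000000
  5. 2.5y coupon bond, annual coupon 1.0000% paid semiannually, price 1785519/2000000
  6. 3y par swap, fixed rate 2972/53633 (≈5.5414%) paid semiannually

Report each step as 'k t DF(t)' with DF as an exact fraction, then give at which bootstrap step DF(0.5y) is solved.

1 1/2 477/500
2 1 4583/5000
3 3/2 4483/5000
4 2 1749/2000
5 5/2 4351/5000
6 3 4257/5000
DF(0.5y) is solved at step 1

step 1 [0.5y] swap r/2=23/477: DF=(1 − 23/477·(0))/(1+23/477) = 477/500 ≈ 0.954000
step 2 [1y] zero: DF = P = 4583/5000 ≈ 0.916600
step 3 [1.5y] zero: DF = P = 4483/5000 ≈ 0.896600
step 4 [2y] bond c/2=3/100: DF=(983751/1000000 − 3/100·(0.954000+0.916600+0.896600))/(1+3/100) = 1749/2000 ≈ 0.874500
step 5 [2.5y] bond c/2=1/200: DF=(1785519/2000000 − 1/200·(0.954000+0.916600+0.896600+0.874500))/(1+1/200) = 4351/5000 ≈ 0.870200
step 6 [3y] swap r/2=1486/53633: DF=(1 − 1486/53633·(0.954000+0.916600+0.896600+0.874500+0.870200))/(1+1486/53633) = 4257/5000 ≈ 0.851400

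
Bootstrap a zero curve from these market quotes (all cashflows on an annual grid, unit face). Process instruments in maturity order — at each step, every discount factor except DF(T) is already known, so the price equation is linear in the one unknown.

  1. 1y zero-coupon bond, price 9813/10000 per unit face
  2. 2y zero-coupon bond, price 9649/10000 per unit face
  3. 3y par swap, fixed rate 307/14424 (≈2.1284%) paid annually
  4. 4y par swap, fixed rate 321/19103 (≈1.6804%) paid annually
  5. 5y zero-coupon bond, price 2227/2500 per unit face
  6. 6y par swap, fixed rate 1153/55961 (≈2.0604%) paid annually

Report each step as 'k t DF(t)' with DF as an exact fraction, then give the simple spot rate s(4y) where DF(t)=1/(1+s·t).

step 1 [1y] zero: DF = P = 9813/10000 ≈ 0.981300
step 2 [2y] zero: DF = P = 9649/10000 ≈ 0.964900
step 3 [3y] swap r/1=307/14424: DF=(1 − 307/14424·(0.981300+0.964900))/(1+307/14424) = 4693/5000 ≈ 0.938600
step 4 [4y] swap r/1=321/19103: DF=(1 − 321/19103·(0.981300+0.964900+0.938600))/(1+321/19103) = 4679/5000 ≈ 0.935800
step 5 [5y] zero: DF = P = 2227/2500 ≈ 0.890800
step 6 [6y] swap r/1=1153/55961: DF=(1 − 1153/55961·(0.981300+0.964900+0.938600+0.935800+0.890800))/(1+1153/55961) = 8847/10000 ≈ 0.884700

1 1 9813/10000
2 2 9649/10000
3 3 4693/5000
4 4 4679/5000
5 5 2227/2500
6 6 8847/10000
s(4y) = (1/(4679/5000) − 1)/(4) = 321/18716 ≈ 1.7151%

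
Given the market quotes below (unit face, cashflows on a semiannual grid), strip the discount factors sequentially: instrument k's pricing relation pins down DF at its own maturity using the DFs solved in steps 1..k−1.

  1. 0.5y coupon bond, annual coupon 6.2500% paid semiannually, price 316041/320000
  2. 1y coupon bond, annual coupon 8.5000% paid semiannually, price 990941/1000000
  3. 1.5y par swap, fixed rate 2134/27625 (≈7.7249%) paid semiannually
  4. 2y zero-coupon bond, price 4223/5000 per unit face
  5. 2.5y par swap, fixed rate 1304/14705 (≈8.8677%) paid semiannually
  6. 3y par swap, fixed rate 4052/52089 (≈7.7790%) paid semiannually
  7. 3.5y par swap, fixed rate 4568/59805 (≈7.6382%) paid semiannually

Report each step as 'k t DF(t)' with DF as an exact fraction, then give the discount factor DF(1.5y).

1 1/2 9577/10000
2 1 1823/2000
3 3/2 8933/10000
4 2 4223/5000
5 5/2 2011/2500
6 3 3987/5000
7 7/2 1929/2500
DF(1.5y) = 8933/10000 ≈ 0.893300

step 1 [0.5y] bond c/2=1/32: DF=(316041/320000 − 1/32·(0))/(1+1/32) = 9577/10000 ≈ 0.957700
step 2 [1y] bond c/2=17/400: DF=(990941/1000000 − 17/400·(0.957700))/(1+17/400) = 1823/2000 ≈ 0.911500
step 3 [1.5y] swap r/2=1067/27625: DF=(1 − 1067/27625·(0.957700+0.911500))/(1+1067/27625) = 8933/10000 ≈ 0.893300
step 4 [2y] zero: DF = P = 4223/5000 ≈ 0.844600
step 5 [2.5y] swap r/2=652/14705: DF=(1 − 652/14705·(0.957700+0.911500+0.893300+0.844600))/(1+652/14705) = 2011/2500 ≈ 0.804400
step 6 [3y] swap r/2=2026/52089: DF=(1 − 2026/52089·(0.957700+0.911500+0.893300+0.844600+0.804400))/(1+2026/52089) = 3987/5000 ≈ 0.797400
step 7 [3.5y] swap r/2=2284/59805: DF=(1 − 2284/59805·(0.957700+0.911500+0.893300+0.844600+0.804400+0.797400))/(1+2284/59805) = 1929/2500 ≈ 0.771600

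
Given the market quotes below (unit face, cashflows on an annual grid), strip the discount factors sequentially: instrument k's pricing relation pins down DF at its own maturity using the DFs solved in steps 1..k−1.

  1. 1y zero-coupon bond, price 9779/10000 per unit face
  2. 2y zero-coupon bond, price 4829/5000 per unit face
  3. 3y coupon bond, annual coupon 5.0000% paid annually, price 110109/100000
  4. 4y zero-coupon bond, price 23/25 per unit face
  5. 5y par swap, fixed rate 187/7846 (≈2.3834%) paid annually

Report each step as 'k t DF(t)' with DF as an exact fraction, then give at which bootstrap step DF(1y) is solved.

1 1 9779/10000
2 2 4829/5000
3 3 9561/10000
4 4 23/25
5 5 4439/5000
DF(1y) is solved at step 1

step 1 [1y] zero: DF = P = 9779/10000 ≈ 0.977900
step 2 [2y] zero: DF = P = 4829/5000 ≈ 0.965800
step 3 [3y] bond c/1=1/20: DF=(110109/100000 − 1/20·(0.977900+0.965800))/(1+1/20) = 9561/10000 ≈ 0.956100
step 4 [4y] zero: DF = P = 23/25 ≈ 0.920000
step 5 [5y] swap r/1=187/7846: DF=(1 − 187/7846·(0.977900+0.965800+0.956100+0.920000))/(1+187/7846) = 4439/5000 ≈ 0.887800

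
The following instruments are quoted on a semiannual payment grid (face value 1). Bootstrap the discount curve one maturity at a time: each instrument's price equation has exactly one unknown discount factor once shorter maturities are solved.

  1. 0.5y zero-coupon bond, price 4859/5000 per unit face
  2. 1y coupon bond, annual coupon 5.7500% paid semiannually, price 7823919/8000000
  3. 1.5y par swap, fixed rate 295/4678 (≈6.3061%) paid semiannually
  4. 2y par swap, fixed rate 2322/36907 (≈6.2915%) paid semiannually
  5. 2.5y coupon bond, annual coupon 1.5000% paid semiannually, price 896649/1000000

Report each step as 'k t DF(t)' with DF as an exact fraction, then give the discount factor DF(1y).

step 1 [0.5y] zero: DF = P = 4859/5000 ≈ 0.971800
step 2 [1y] bond c/2=23/800: DF=(7823919/8000000 − 23/800·(0.971800))/(1+23/800) = 1847/2000 ≈ 0.923500
step 3 [1.5y] swap r/2=295/9356: DF=(1 − 295/9356·(0.971800+0.923500))/(1+295/9356) = 1823/2000 ≈ 0.911500
step 4 [2y] swap r/2=1161/36907: DF=(1 − 1161/36907·(0.971800+0.923500+0.911500))/(1+1161/36907) = 8839/10000 ≈ 0.883900
step 5 [2.5y] bond c/2=3/400: DF=(896649/1000000 − 3/400·(0.971800+0.923500+0.911500+0.883900))/(1+3/400) = 69/80 ≈ 0.862500

1 1/2 4859/5000
2 1 1847/2000
3 3/2 1823/2000
4 2 8839/10000
5 5/2 69/80
DF(1y) = 1847/2000 ≈ 0.923500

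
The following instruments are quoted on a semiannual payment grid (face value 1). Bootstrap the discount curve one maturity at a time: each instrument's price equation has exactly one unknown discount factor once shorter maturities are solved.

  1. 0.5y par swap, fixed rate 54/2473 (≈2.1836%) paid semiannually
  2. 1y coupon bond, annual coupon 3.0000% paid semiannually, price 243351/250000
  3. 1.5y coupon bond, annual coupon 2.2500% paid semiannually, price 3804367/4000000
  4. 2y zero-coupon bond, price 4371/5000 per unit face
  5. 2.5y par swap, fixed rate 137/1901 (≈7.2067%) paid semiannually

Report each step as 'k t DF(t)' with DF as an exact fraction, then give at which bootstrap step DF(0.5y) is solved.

1 1/2 2473/2500
2 1 2361/2500
3 3/2 919/1000
4 2 4371/5000
5 5/2 2089/2500
DF(0.5y) is solved at step 1

step 1 [0.5y] swap r/2=27/2473: DF=(1 − 27/2473·(0))/(1+27/2473) = 2473/2500 ≈ 0.989200
step 2 [1y] bond c/2=3/200: DF=(243351/250000 − 3/200·(0.989200))/(1+3/200) = 2361/2500 ≈ 0.944400
step 3 [1.5y] bond c/2=9/800: DF=(3804367/4000000 − 9/800·(0.989200+0.944400))/(1+9/800) = 919/1000 ≈ 0.919000
step 4 [2y] zero: DF = P = 4371/5000 ≈ 0.874200
step 5 [2.5y] swap r/2=137/3802: DF=(1 − 137/3802·(0.989200+0.944400+0.919000+0.874200))/(1+137/3802) = 2089/2500 ≈ 0.835600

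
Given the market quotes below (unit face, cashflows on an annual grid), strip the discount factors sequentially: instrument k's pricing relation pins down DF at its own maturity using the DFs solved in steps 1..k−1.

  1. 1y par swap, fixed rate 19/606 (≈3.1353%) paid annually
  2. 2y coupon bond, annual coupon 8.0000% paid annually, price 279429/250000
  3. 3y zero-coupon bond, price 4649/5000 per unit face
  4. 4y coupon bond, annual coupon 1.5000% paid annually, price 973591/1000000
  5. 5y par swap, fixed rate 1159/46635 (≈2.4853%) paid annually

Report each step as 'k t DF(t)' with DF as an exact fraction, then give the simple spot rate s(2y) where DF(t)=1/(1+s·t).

1 1 606/625
2 2 9631/10000
3 3 4649/5000
4 4 9169/10000
5 5 8841/10000
s(2y) = (1/(9631/10000) − 1)/(2) = 369/19262 ≈ 1.9157%

step 1 [1y] swap r/1=19/606: DF=(1 − 19/606·(0))/(1+19/606) = 606/625 ≈ 0.969600
step 2 [2y] bond c/1=2/25: DF=(279429/250000 − 2/25·(0.969600))/(1+2/25) = 9631/10000 ≈ 0.963100
step 3 [3y] zero: DF = P = 4649/5000 ≈ 0.929800
step 4 [4y] bond c/1=3/200: DF=(973591/1000000 − 3/200·(0.969600+0.963100+0.929800))/(1+3/200) = 9169/10000 ≈ 0.916900
step 5 [5y] swap r/1=1159/46635: DF=(1 − 1159/46635·(0.969600+0.963100+0.929800+0.916900))/(1+1159/46635) = 8841/10000 ≈ 0.884100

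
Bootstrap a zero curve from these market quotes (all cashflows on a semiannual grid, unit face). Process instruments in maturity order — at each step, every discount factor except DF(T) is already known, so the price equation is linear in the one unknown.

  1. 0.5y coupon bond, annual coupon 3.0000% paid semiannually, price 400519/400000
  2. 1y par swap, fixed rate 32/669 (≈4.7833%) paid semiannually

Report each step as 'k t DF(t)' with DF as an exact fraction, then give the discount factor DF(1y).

step 1 [0.5y] bond c/2=3/200: DF=(400519/400000 − 3/200·(0))/(1+3/200) = 1973/2000 ≈ 0.986500
step 2 [1y] swap r/2=16/669: DF=(1 − 16/669·(0.986500))/(1+16/669) = 596/625 ≈ 0.953600

1 1/2 1973/2000
2 1 596/625
DF(1y) = 596/625 ≈ 0.953600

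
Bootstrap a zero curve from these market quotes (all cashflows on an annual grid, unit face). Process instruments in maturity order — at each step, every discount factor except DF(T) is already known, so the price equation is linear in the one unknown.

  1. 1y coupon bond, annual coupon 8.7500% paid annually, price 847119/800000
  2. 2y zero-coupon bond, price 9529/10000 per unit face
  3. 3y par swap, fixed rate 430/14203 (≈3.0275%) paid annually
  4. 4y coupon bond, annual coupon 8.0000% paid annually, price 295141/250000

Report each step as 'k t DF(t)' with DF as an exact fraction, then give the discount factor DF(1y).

step 1 [1y] bond c/1=7/80: DF=(847119/800000 − 7/80·(0))/(1+7/80) = 9737/10000 ≈ 0.973700
step 2 [2y] zero: DF = P = 9529/10000 ≈ 0.952900
step 3 [3y] swap r/1=430/14203: DF=(1 − 430/14203·(0.973700+0.952900))/(1+430/14203) = 457/500 ≈ 0.914000
step 4 [4y] bond c/1=2/25: DF=(295141/250000 − 2/25·(0.973700+0.952900+0.914000))/(1+2/25) = 8827/10000 ≈ 0.882700

1 1 9737/10000
2 2 9529/10000
3 3 457/500
4 4 8827/10000
DF(1y) = 9737/10000 ≈ 0.973700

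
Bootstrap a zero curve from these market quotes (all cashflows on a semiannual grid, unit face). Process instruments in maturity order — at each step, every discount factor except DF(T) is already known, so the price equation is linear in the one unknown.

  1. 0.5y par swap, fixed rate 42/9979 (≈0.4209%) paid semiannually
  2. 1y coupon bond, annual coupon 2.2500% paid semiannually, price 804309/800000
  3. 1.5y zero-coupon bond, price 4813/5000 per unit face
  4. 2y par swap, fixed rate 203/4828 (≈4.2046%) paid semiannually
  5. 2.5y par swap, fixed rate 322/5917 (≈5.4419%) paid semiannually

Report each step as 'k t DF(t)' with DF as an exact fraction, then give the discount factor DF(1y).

step 1 [0.5y] swap r/2=21/9979: DF=(1 − 21/9979·(0))/(1+21/9979) = 9979/10000 ≈ 0.997900
step 2 [1y] bond c/2=9/800: DF=(804309/800000 − 9/800·(0.997900))/(1+9/800) = 9831/10000 ≈ 0.983100
step 3 [1.5y] zero: DF = P = 4813/5000 ≈ 0.962600
step 4 [2y] swap r/2=203/9656: DF=(1 − 203/9656·(0.997900+0.983100+0.962600))/(1+203/9656) = 2297/2500 ≈ 0.918800
step 5 [2.5y] swap r/2=161/5917: DF=(1 − 161/5917·(0.997900+0.983100+0.962600+0.918800))/(1+161/5917) = 1089/1250 ≈ 0.871200

1 1/2 9979/10000
2 1 9831/10000
3 3/2 4813/5000
4 2 2297/2500
5 5/2 1089/1250
DF(1y) = 9831/10000 ≈ 0.983100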